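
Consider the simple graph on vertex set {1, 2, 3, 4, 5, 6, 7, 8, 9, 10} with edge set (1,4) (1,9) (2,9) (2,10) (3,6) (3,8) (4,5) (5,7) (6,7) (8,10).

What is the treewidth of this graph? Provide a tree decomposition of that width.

Each bag holds 3 vertices, so the decomposition has width 2, which upper-bounds the treewidth. For the lower bound, G contains the cycle 5–7–6–3–8–10–2–9–1–4–5, so G is not a forest; only forests have treewidth ≤ 1, hence tw(G) ≥ 2. Therefore the treewidth is 2.

Treewidth 2.
One optimal decomposition is:
Bags: B1 = {5, 6, 7}  B2 = {3, 5, 6}  B3 = {3, 5, 8}  B4 = {5, 8, 10}  B5 = {2, 5, 10}  B6 = {2, 5, 9}  B7 = {1, 5, 9}  B8 = {1, 4, 5}
Tree: B1–B2, B2–B3, B3–B4, B4–B5, B5–B6, B6–B7, B7–B8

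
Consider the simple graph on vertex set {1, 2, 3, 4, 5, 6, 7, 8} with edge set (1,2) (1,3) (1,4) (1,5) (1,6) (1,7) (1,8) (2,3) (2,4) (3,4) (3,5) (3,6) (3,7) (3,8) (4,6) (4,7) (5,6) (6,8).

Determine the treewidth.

A width-3 tree decomposition is:
Bags: B1 = {1, 3, 6, 8}  B2 = {1, 3, 4, 6}  B3 = {1, 2, 3, 4}  B4 = {1, 3, 5, 6}  B5 = {1, 3, 4, 7}
Tree: B1–B2, B2–B3, B1–B4, B3–B5
The largest bag has 4 vertices, giving width 3; this decomposition certifies tw(G) ≤ 3. Conversely, {1, 3, 6, 8} is a clique of size 4, and the vertices of any clique must share a bag in every tree decomposition; so some bag has ≥ 4 vertices and tw(G) ≥ 3. The upper and lower bounds meet at 3, so that is the treewidth.

3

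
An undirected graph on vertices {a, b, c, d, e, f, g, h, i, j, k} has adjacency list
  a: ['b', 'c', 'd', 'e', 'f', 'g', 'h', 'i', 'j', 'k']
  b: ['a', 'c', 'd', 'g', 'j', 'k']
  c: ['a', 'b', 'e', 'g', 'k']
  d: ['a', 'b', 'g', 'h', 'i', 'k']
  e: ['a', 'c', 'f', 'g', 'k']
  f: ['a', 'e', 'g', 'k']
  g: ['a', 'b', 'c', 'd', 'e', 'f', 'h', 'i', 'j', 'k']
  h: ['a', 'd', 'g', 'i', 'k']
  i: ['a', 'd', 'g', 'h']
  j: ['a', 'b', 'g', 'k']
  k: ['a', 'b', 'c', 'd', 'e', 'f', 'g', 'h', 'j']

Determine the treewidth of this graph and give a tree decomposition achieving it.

Treewidth 4.
One optimal decomposition is:
Bags: B1 = {a, b, d, g, k}  B2 = {a, b, c, g, k}  B3 = {a, d, g, h, k}  B4 = {a, b, g, j, k}  B5 = {a, d, g, h, i}  B6 = {a, c, e, g, k}  B7 = {a, e, f, g, k}
Tree: B1–B2, B1–B3, B2–B4, B3–B5, B2–B6, B6–B7

Each bag holds 5 vertices, so the decomposition has width 4, which upper-bounds the treewidth. On the other hand G contains the 5-clique {a, c, e, g, k}. A clique must lie in a single bag of any decomposition, so no decomposition can have width below 4. Combining the bounds, tw(G) = 4.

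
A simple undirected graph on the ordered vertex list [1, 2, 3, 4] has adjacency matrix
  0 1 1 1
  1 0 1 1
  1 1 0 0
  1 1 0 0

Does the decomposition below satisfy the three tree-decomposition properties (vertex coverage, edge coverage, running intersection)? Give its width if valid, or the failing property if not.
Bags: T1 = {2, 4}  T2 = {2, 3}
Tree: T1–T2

A tree decomposition must satisfy three properties: every vertex lies in some bag; for every edge, both endpoints lie together in some bag; and for every vertex, the bags containing it form a connected subtree. Here vertex 1 appears in no bag, so the decomposition is invalid.

No — vertex 1 appears in no bag.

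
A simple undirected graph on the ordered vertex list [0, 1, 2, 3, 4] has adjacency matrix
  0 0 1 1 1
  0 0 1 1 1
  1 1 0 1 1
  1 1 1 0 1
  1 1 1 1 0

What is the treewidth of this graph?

3

A width-3 tree decomposition is:
Bags: B1 = {0, 2, 3, 4}  B2 = {1, 2, 3, 4}
Tree: B1–B2
Every bag has size at most 4, so the width is 4 − 1 = 3 and tw(G) ≤ 3. On the other hand G contains the 4-clique {0, 2, 3, 4}. A clique must lie in a single bag of any decomposition, so no decomposition can have width below 3. Combining the bounds, tw(G) = 3.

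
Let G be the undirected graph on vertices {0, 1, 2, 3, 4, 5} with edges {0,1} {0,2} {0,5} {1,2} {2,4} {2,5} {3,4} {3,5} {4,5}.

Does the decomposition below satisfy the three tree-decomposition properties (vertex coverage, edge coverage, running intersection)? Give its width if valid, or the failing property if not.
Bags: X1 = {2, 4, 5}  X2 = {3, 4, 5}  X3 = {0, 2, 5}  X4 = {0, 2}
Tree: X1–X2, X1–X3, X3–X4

No — vertex 1 appears in no bag.

A tree decomposition must satisfy three properties: every vertex lies in some bag; for every edge, both endpoints lie together in some bag; and for every vertex, the bags containing it form a connected subtree. Here vertex 1 appears in no bag, so the decomposition is invalid.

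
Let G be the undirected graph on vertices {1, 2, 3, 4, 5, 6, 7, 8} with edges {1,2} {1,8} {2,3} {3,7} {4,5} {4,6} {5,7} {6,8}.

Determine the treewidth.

2

A width-2 tree decomposition is:
Bags: B1 = {1, 2, 3}  B2 = {1, 3, 7}  B3 = {1, 5, 7}  B4 = {1, 4, 5}  B5 = {1, 4, 6}  B6 = {1, 6, 8}
Tree: B1–B2, B2–B3, B3–B4, B4–B5, B5–B6
Every bag has size at most 3, so the width is 3 − 1 = 2 and tw(G) ≤ 2. The edges 1–2–3–7–5–4–6–8–1 form a cycle, so G is not a tree and its treewidth is at least 2. The upper and lower bounds meet at 2, so that is the treewidth.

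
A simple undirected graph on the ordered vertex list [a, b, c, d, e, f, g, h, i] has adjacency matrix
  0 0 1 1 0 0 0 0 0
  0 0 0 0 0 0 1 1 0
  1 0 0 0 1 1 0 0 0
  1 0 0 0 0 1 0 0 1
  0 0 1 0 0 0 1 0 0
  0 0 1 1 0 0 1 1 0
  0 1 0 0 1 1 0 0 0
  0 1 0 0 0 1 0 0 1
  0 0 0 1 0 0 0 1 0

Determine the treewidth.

A width-3 tree decomposition is:
Bags: B1 = {a, d, h, i}  B2 = {a, d, f, h}  B3 = {a, c, f, h}  B4 = {b, c, f, h}  B5 = {b, c, f, g}  B6 = {b, c, e, g}
Tree: B1–B2, B2–B3, B3–B4, B4–B5, B5–B6
Each bag holds 4 vertices, so the decomposition has width 3, which upper-bounds the treewidth. For the lower bound: the 4 vertex sets {a,d,i}, {h}, {f}, {b,c,e,g} are disjoint, each induces a connected subgraph, and every pair is joined by at least one edge of G. Contracting each set to a single vertex therefore yields K_{4} as a minor, and since treewidth is minor-monotone, tw(G) ≥ tw(K_{4}) = 3. Therefore the treewidth is 3.

3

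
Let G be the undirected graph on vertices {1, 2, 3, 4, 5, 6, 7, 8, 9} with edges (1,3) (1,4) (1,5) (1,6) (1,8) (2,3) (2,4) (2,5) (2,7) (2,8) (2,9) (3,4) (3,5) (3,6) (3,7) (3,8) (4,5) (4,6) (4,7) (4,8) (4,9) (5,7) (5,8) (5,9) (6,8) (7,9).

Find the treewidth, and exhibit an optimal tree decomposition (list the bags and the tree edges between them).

Treewidth 4.
Bags: B1 = {2, 3, 4, 5, 8}  B2 = {1, 3, 4, 5, 8}  B3 = {2, 3, 4, 5, 7}  B4 = {2, 4, 5, 7, 9}  B5 = {1, 3, 4, 6, 8}
Tree: B1–B2, B1–B3, B3–B4, B2–B5

Every bag has size at most 5, so the width is 5 − 1 = 4 and tw(G) ≤ 4. Conversely, {2, 4, 5, 7, 9} is a clique of size 5, and the vertices of any clique must share a bag in every tree decomposition; so some bag has ≥ 5 vertices and tw(G) ≥ 4. Combining the bounds, tw(G) = 4.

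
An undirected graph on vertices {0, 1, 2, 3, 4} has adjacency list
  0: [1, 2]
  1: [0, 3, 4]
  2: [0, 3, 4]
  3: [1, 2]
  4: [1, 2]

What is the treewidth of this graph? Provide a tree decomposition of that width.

Every bag has size at most 3, so the width is 3 − 1 = 2 and tw(G) ≤ 2. The edges 3–2–4–1–3 form a cycle, so G is not a tree and its treewidth is at least 2. The upper and lower bounds meet at 2, so that is the treewidth.

Treewidth 2.
Bags: B1 = {1, 2, 3}  B2 = {1, 2, 4}  B3 = {0, 1, 2}
Tree: B1–B2, B2–B3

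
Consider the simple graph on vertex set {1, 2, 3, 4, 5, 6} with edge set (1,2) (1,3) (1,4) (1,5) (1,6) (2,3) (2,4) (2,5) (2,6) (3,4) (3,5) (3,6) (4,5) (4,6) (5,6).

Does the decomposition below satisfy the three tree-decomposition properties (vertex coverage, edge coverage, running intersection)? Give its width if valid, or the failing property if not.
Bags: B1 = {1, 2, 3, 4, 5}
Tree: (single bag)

A tree decomposition must satisfy three properties: every vertex lies in some bag; for every edge, both endpoints lie together in some bag; and for every vertex, the bags containing it form a connected subtree. Here vertex 6 appears in no bag, so the decomposition is invalid.

No — vertex 6 appears in no bag.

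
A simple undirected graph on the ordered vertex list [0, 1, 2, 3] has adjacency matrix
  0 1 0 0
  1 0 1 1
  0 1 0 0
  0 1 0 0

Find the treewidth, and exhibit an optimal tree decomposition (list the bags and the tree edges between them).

Each bag holds 2 vertices, so the decomposition has width 1, which upper-bounds the treewidth. Since G has at least one edge (e.g. 1–0), it is not an edgeless graph, so tw(G) ≥ 1. Combining the bounds, tw(G) = 1.

Treewidth 1.
Bags: B1 = {0, 1}  B2 = {1, 2}  B3 = {1, 3}
Tree: B1–B2, B1–B3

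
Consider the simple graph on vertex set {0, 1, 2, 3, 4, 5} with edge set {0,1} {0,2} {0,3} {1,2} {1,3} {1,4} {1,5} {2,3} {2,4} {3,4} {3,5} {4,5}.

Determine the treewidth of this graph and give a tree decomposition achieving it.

Each bag holds 4 vertices, so the decomposition has width 3, which upper-bounds the treewidth. Conversely, {0, 1, 2, 3} is a clique of size 4, and the vertices of any clique must share a bag in every tree decomposition; so some bag has ≥ 4 vertices and tw(G) ≥ 3. Therefore the treewidth is 3.

Treewidth 3.
One such decomposition:
Bags: B1 = {0, 1, 2, 3}  B2 = {1, 2, 3, 4}  B3 = {1, 3, 4, 5}
Tree: B1–B2, B2–B3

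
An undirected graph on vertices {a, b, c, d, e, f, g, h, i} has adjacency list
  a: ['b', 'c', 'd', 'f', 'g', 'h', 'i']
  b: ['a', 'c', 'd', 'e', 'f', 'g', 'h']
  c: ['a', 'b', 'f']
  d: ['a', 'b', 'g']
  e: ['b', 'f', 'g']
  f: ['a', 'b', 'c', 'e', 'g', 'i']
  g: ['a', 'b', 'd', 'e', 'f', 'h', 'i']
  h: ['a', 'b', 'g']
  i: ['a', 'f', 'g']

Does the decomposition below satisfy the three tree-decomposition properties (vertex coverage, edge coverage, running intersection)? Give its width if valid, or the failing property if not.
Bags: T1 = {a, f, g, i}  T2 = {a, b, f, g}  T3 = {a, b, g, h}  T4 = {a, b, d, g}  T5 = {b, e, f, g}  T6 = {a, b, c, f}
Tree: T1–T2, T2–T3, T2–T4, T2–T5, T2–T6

Yes; width 3.

Vertex coverage: the bags together contain {a, b, c, d, e, f, g, h, i}, the full vertex set. Edge coverage: each edge of G has both endpoints in at least one bag. Running intersection: for every vertex, the bags containing it form a connected subtree. All three properties hold, so this is a valid tree decomposition of width max|bag| − 1 = 3, and hence tw(G) ≤ 3.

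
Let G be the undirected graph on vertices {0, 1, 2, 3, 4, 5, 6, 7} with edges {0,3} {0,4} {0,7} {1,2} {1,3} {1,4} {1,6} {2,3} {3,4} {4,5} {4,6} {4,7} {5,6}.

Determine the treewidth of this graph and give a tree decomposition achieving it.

Treewidth 2.
One optimal decomposition is:
Bags: B1 = {0, 3, 4}  B2 = {1, 3, 4}  B3 = {1, 2, 3}  B4 = {0, 4, 7}  B5 = {1, 4, 6}  B6 = {4, 5, 6}
Tree: B1–B2, B2–B3, B1–B4, B2–B5, B5–B6

The largest bag has 3 vertices, giving width 2; this decomposition certifies tw(G) ≤ 2. Conversely, {1, 2, 3} is a clique of size 3, and the vertices of any clique must share a bag in every tree decomposition; so some bag has ≥ 3 vertices and tw(G) ≥ 2. Hence tw(G) = 2 exactly.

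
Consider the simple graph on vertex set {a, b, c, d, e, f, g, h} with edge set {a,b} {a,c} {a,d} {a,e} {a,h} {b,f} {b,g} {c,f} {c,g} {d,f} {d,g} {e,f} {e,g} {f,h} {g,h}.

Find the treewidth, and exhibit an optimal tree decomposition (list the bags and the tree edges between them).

Treewidth 3.
One optimal decomposition is:
Bags: B1 = {a, f, g, h}  B2 = {a, b, f, g}  B3 = {a, c, f, g}  B4 = {a, e, f, g}  B5 = {a, d, f, g}
Tree: B1–B2, B2–B3, B3–B4, B4–B5

Each bag holds 4 vertices, so the decomposition has width 3, which upper-bounds the treewidth. For the lower bound: the 4 vertex sets {g,h}, {a,b}, {f}, {c} are disjoint, each induces a connected subgraph, and every pair is joined by at least one edge of G. Contracting each set to a single vertex therefore yields K_{4} as a minor, and since treewidth is minor-monotone, tw(G) ≥ tw(K_{4}) = 3. Hence tw(G) = 3 exactly.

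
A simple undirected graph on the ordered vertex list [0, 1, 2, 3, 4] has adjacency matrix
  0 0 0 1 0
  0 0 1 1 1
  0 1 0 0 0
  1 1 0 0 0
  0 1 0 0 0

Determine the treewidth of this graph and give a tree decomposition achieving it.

The largest bag has 2 vertices, giving width 1; this decomposition certifies tw(G) ≤ 1. G has an edge, so its treewidth is at least 1. Combining the bounds, tw(G) = 1.

Treewidth 1.
One such decomposition:
Bags: B1 = {1, 2}  B2 = {1, 3}  B3 = {1, 4}  B4 = {0, 3}
Tree: B1–B2, B1–B3, B2–B4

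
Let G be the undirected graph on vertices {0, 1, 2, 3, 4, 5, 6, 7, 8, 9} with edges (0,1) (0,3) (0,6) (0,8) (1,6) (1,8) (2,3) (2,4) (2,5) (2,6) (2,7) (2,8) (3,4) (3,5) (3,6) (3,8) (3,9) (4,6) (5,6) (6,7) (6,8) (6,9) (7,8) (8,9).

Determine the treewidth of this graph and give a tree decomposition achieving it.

Treewidth 3.
One optimal decomposition is:
Bags: B1 = {0, 1, 6, 8}  B2 = {0, 3, 6, 8}  B3 = {2, 3, 6, 8}  B4 = {2, 6, 7, 8}  B5 = {2, 3, 5, 6}  B6 = {2, 3, 4, 6}  B7 = {3, 6, 8, 9}
Tree: B1–B2, B2–B3, B3–B4, B3–B5, B5–B6, B3–B7

The largest bag has 4 vertices, giving width 3; this decomposition certifies tw(G) ≤ 3. For the lower bound, the 4 vertices {0, 1, 6, 8} are pairwise adjacent, and any tree decomposition puts a clique entirely inside one bag — forcing width ≥ 3. Therefore the treewidth is 3.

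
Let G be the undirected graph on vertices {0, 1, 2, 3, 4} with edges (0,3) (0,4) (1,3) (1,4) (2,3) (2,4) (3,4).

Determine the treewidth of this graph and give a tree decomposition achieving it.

Every bag has size at most 3, so the width is 3 − 1 = 2 and tw(G) ≤ 2. For the lower bound, the 3 vertices {0, 3, 4} are pairwise adjacent, and any tree decomposition puts a clique entirely inside one bag — forcing width ≥ 2. Therefore the treewidth is 2.

Treewidth 2.
One optimal decomposition is:
Bags: B1 = {1, 3, 4}  B2 = {0, 3, 4}  B3 = {2, 3, 4}
Tree: B1–B2, B1–B3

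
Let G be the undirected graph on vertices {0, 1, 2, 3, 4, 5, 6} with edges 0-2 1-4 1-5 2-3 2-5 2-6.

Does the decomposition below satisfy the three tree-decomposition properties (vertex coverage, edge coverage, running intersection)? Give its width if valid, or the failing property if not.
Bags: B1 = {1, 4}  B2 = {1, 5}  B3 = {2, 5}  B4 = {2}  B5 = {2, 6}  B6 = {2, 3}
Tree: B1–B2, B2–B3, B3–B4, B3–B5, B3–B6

No — vertex 0 appears in no bag.

A tree decomposition must satisfy three properties: every vertex lies in some bag; for every edge, both endpoints lie together in some bag; and for every vertex, the bags containing it form a connected subtree. Here vertex 0 appears in no bag, so the decomposition is invalid.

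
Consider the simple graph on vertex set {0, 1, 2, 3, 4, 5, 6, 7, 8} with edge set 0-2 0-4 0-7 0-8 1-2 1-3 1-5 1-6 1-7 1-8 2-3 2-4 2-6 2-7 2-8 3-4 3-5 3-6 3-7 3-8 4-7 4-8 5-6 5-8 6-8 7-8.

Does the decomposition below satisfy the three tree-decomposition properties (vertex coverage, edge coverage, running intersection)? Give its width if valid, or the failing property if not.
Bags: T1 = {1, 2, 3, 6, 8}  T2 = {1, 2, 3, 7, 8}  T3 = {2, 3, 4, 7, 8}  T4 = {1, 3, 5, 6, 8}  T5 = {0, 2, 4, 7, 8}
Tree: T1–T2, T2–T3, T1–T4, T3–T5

Yes; width 4.

Checking the three conditions: (i) the bags cover all of {0, 1, 2, 3, 4, 5, 6, 7, 8}; (ii) for each edge, some bag contains both endpoints; (iii) the bags containing any fixed vertex form a subtree. All hold, so the decomposition is valid with width 5 − 1 = 4.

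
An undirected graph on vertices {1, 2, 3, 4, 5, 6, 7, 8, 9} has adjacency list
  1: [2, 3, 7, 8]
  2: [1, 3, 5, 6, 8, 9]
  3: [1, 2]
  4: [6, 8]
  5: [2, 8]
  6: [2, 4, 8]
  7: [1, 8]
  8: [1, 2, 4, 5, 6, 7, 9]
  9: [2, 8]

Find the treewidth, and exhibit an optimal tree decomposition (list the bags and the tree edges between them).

Treewidth 2.
One such decomposition:
Bags: B1 = {1, 2, 8}  B2 = {2, 6, 8}  B3 = {2, 5, 8}  B4 = {2, 8, 9}  B5 = {1, 7, 8}  B6 = {4, 6, 8}  B7 = {1, 2, 3}
Tree: B1–B2, B2–B3, B1–B4, B1–B5, B2–B6, B1–B7

Each bag holds 3 vertices, so the decomposition has width 2, which upper-bounds the treewidth. On the other hand G contains the 3-clique {1, 2, 8}. A clique must lie in a single bag of any decomposition, so no decomposition can have width below 2. Hence tw(G) = 2 exactly.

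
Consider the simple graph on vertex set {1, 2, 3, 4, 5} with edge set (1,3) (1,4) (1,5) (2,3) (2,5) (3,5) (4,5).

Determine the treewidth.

A width-2 tree decomposition is:
Bags: B1 = {2, 3, 5}  B2 = {1, 3, 5}  B3 = {1, 4, 5}
Tree: B1–B2, B2–B3
Every bag has size at most 3, so the width is 3 − 1 = 2 and tw(G) ≤ 2. For the lower bound, the 3 vertices {1, 3, 5} are pairwise adjacent, and any tree decomposition puts a clique entirely inside one bag — forcing width ≥ 2. Hence tw(G) = 2 exactly.

2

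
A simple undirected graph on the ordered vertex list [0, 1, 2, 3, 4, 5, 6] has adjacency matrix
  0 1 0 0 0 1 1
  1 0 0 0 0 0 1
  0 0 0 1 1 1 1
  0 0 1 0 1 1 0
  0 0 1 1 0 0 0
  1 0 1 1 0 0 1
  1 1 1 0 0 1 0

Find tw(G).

A width-2 tree decomposition is:
Bags: B1 = {2, 3, 5}  B2 = {2, 5, 6}  B3 = {0, 5, 6}  B4 = {0, 1, 6}  B5 = {2, 3, 4}
Tree: B1–B2, B2–B3, B3–B4, B1–B5
Each bag holds 3 vertices, so the decomposition has width 2, which upper-bounds the treewidth. Conversely, {0, 1, 6} is a clique of size 3, and the vertices of any clique must share a bag in every tree decomposition; so some bag has ≥ 3 vertices and tw(G) ≥ 2. Combining the bounds, tw(G) = 2.

2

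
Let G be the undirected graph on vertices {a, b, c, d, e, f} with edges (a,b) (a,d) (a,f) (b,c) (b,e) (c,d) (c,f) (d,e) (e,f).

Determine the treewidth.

3

A width-3 tree decomposition is:
Bags: B1 = {a, c, e, f}  B2 = {a, b, c, e}  B3 = {a, c, d, e}
Tree: B1–B2, B2–B3
Every bag has size at most 4, so the width is 4 − 1 = 3 and tw(G) ≤ 3. For the lower bound: the 4 vertex sets {e,f}, {a,b}, {c}, {d} are disjoint, each induces a connected subgraph, and every pair is joined by at least one edge of G. Contracting each set to a single vertex therefore yields K_{4} as a minor, and since treewidth is minor-monotone, tw(G) ≥ tw(K_{4}) = 3. Combining the bounds, tw(G) = 3.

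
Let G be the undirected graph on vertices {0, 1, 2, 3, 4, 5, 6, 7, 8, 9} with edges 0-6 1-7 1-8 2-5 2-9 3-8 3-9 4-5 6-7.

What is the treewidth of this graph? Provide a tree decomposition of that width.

Every bag has size at most 2, so the width is 2 − 1 = 1 and tw(G) ≤ 1. Since G has at least one edge (e.g. 0–6), it is not an edgeless graph, so tw(G) ≥ 1. The upper and lower bounds meet at 1, so that is the treewidth.

Treewidth 1.
Bags: B1 = {0, 6}  B2 = {6, 7}  B3 = {1, 7}  B4 = {1, 8}  B5 = {3, 8}  B6 = {3, 9}  B7 = {2, 9}  B8 = {2, 5}  B9 = {4, 5}
Tree: B1–B2, B2–B3, B3–B4, B4–B5, B5–B6, B6–B7, B7–B8, B8–B9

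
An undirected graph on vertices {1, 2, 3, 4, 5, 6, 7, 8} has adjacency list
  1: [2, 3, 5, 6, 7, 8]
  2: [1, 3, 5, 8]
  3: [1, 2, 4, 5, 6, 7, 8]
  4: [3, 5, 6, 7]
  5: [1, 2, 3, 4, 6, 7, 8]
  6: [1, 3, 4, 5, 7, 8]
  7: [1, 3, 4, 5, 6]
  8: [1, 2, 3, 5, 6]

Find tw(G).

A width-4 tree decomposition is:
Bags: B1 = {1, 3, 5, 6, 8}  B2 = {1, 3, 5, 6, 7}  B3 = {1, 2, 3, 5, 8}  B4 = {3, 4, 5, 6, 7}
Tree: B1–B2, B1–B3, B2–B4
The largest bag has 5 vertices, giving width 4; this decomposition certifies tw(G) ≤ 4. For the lower bound, the 5 vertices {1, 2, 3, 5, 8} are pairwise adjacent, and any tree decomposition puts a clique entirely inside one bag — forcing width ≥ 4. Hence tw(G) = 4 exactly.

4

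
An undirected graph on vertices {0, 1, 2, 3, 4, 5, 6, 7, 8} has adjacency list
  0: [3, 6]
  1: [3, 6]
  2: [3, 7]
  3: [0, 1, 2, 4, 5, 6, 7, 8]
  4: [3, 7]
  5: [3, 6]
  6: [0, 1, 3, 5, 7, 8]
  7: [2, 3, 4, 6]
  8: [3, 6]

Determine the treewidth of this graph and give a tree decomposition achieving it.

Treewidth 2.
One such decomposition:
Bags: B1 = {0, 3, 6}  B2 = {1, 3, 6}  B3 = {3, 5, 6}  B4 = {3, 6, 7}  B5 = {2, 3, 7}  B6 = {3, 4, 7}  B7 = {3, 6, 8}
Tree: B1–B2, B2–B3, B2–B4, B4–B5, B4–B6, B3–B7

Every bag has size at most 3, so the width is 3 − 1 = 2 and tw(G) ≤ 2. For the lower bound, the 3 vertices {2, 3, 7} are pairwise adjacent, and any tree decomposition puts a clique entirely inside one bag — forcing width ≥ 2. Hence tw(G) = 2 exactly.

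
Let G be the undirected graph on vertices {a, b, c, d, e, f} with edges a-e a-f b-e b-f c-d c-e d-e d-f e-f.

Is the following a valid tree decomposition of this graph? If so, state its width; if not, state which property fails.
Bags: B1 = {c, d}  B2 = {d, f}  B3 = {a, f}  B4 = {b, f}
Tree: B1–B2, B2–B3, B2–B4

A tree decomposition must satisfy three properties: every vertex lies in some bag; for every edge, both endpoints lie together in some bag; and for every vertex, the bags containing it form a connected subtree. Here vertex e appears in no bag, so the decomposition is invalid.

No — vertex e appears in no bag.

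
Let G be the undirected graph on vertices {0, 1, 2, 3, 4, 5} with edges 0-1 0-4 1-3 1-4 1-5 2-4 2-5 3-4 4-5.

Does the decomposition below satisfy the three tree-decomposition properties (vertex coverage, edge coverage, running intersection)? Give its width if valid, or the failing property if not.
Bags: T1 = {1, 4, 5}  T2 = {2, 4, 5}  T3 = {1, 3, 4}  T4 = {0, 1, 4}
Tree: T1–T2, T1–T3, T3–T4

Every vertex of G appears in some bag (union = {0, 1, 2, 3, 4, 5}); every edge is covered by a bag; and for each vertex v the set of bags containing v is connected in the bag tree. The decomposition is therefore valid. The largest bag has 3 vertices, so the width is 2.

Yes; width 2.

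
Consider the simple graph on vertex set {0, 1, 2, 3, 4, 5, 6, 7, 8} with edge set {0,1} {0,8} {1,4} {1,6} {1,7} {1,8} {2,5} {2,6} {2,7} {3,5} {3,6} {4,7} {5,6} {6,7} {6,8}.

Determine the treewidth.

A width-2 tree decomposition is:
Bags: B1 = {2, 6, 7}  B2 = {1, 6, 7}  B3 = {1, 4, 7}  B4 = {1, 6, 8}  B5 = {2, 5, 6}  B6 = {3, 5, 6}  B7 = {0, 1, 8}
Tree: B1–B2, B2–B3, B2–B4, B1–B5, B5–B6, B4–B7
Each bag holds 3 vertices, so the decomposition has width 2, which upper-bounds the treewidth. Conversely, {0, 1, 8} is a clique of size 3, and the vertices of any clique must share a bag in every tree decomposition; so some bag has ≥ 3 vertices and tw(G) ≥ 2. Combining the bounds, tw(G) = 2.

2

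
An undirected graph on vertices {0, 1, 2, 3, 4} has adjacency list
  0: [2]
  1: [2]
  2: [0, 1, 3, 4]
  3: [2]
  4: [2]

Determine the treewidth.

1

A width-1 tree decomposition is:
Bags: B1 = {0, 2}  B2 = {1, 2}  B3 = {2, 4}  B4 = {2, 3}
Tree: B1–B2, B2–B3, B2–B4
Every bag has size at most 2, so the width is 2 − 1 = 1 and tw(G) ≤ 1. G has an edge, so its treewidth is at least 1. Therefore the treewidth is 1.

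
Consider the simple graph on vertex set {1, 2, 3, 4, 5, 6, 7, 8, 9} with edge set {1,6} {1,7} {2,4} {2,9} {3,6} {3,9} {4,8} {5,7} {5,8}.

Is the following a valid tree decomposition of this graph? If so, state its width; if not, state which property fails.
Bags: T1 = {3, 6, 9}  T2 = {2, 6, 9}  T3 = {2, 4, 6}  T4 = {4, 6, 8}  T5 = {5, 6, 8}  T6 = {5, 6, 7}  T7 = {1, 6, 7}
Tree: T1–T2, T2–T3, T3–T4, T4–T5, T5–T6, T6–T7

Yes; width 2.

Vertex coverage: the bags together contain {1, 2, 3, 4, 5, 6, 7, 8, 9}, the full vertex set. Edge coverage: each edge of G has both endpoints in at least one bag. Running intersection: for every vertex, the bags containing it form a connected subtree. All three properties hold, so this is a valid tree decomposition of width max|bag| − 1 = 2, and hence tw(G) ≤ 2.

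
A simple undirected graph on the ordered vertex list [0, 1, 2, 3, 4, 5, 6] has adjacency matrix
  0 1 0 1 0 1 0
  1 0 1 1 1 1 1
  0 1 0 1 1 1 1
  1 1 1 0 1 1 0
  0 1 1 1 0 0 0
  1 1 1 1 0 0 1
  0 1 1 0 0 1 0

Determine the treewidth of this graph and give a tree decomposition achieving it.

Treewidth 3.
Bags: B1 = {1, 2, 3, 5}  B2 = {0, 1, 3, 5}  B3 = {1, 2, 3, 4}  B4 = {1, 2, 5, 6}
Tree: B1–B2, B1–B3, B1–B4

Each bag holds 4 vertices, so the decomposition has width 3, which upper-bounds the treewidth. For the lower bound, the 4 vertices {0, 1, 3, 5} are pairwise adjacent, and any tree decomposition puts a clique entirely inside one bag — forcing width ≥ 3. Combining the bounds, tw(G) = 3.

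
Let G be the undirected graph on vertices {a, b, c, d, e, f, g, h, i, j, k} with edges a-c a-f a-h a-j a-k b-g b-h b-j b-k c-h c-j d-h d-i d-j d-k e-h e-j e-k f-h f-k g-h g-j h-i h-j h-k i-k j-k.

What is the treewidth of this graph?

A width-3 tree decomposition is:
Bags: B1 = {b, h, j, k}  B2 = {b, g, h, j}  B3 = {d, h, j, k}  B4 = {a, h, j, k}  B5 = {a, c, h, j}  B6 = {e, h, j, k}  B7 = {a, f, h, k}  B8 = {d, h, i, k}
Tree: B1–B2, B1–B3, B1–B4, B4–B5, B3–B6, B4–B7, B3–B8
The largest bag has 4 vertices, giving width 3; this decomposition certifies tw(G) ≤ 3. Conversely, {b, g, h, j} is a clique of size 4, and the vertices of any clique must share a bag in every tree decomposition; so some bag has ≥ 4 vertices and tw(G) ≥ 3. Therefore the treewidth is 3.

3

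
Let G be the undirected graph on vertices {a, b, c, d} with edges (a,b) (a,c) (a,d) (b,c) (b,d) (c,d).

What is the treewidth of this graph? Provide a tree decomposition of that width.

Treewidth 3.
Bags: B1 = {a, b, c, d}
Tree: (single bag)

A single bag containing all 4 vertices is trivially a valid decomposition of width 3. On the other hand G contains the 4-clique {a, b, c, d}. A clique must lie in a single bag of any decomposition, so no decomposition can have width below 3. Therefore the treewidth is 3.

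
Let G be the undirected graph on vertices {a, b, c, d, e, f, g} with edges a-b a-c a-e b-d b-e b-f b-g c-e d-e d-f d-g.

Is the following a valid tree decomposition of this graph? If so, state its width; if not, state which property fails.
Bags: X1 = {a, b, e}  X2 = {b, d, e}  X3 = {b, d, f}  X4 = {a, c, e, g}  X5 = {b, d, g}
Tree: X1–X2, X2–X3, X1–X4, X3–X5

No — bags containing vertex g are not connected in the tree.

A tree decomposition must satisfy three properties: every vertex lies in some bag; for every edge, both endpoints lie together in some bag; and for every vertex, the bags containing it form a connected subtree. Here bags containing vertex g are not connected in the tree, so the decomposition is invalid.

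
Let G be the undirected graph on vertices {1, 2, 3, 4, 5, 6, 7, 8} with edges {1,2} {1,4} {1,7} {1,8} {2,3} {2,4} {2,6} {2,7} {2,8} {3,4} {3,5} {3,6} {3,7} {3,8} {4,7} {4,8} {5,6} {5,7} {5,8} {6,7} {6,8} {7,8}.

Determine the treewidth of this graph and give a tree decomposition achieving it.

Every bag has size at most 5, so the width is 5 − 1 = 4 and tw(G) ≤ 4. Conversely, {1, 2, 4, 7, 8} is a clique of size 5, and the vertices of any clique must share a bag in every tree decomposition; so some bag has ≥ 5 vertices and tw(G) ≥ 4. The upper and lower bounds meet at 4, so that is the treewidth.

Treewidth 4.
One optimal decomposition is:
Bags: B1 = {2, 3, 6, 7, 8}  B2 = {2, 3, 4, 7, 8}  B3 = {1, 2, 4, 7, 8}  B4 = {3, 5, 6, 7, 8}
Tree: B1–B2, B2–B3, B1–B4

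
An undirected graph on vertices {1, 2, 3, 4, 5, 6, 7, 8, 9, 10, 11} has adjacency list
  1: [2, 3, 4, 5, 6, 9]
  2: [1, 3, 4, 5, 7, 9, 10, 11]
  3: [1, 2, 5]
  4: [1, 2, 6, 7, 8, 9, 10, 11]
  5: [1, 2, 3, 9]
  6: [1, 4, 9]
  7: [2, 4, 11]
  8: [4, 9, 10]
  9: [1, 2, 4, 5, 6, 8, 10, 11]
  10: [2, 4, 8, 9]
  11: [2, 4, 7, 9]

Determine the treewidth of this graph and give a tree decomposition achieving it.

Treewidth 3.
One such decomposition:
Bags: B1 = {2, 4, 9, 11}  B2 = {1, 2, 4, 9}  B3 = {1, 2, 5, 9}  B4 = {2, 4, 7, 11}  B5 = {1, 2, 3, 5}  B6 = {2, 4, 9, 10}  B7 = {1, 4, 6, 9}  B8 = {4, 8, 9, 10}
Tree: B1–B2, B2–B3, B1–B4, B3–B5, B2–B6, B2–B7, B6–B8

The largest bag has 4 vertices, giving width 3; this decomposition certifies tw(G) ≤ 3. For the lower bound, the 4 vertices {4, 8, 9, 10} are pairwise adjacent, and any tree decomposition puts a clique entirely inside one bag — forcing width ≥ 3. Therefore the treewidth is 3.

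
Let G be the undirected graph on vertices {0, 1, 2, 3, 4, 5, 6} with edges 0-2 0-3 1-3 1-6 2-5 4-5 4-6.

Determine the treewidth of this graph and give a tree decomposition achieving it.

Treewidth 2.
One such decomposition:
Bags: B1 = {1, 3, 6}  B2 = {0, 3, 6}  B3 = {0, 2, 6}  B4 = {2, 5, 6}  B5 = {4, 5, 6}
Tree: B1–B2, B2–B3, B3–B4, B4–B5

The largest bag has 3 vertices, giving width 2; this decomposition certifies tw(G) ≤ 2. Since 6–1–3–0–2–5–4–6 is a cycle in G, G is not acyclic. Forests are exactly the graphs of treewidth ≤ 1, so tw(G) ≥ 2. The upper and lower bounds meet at 2, so that is the treewidth.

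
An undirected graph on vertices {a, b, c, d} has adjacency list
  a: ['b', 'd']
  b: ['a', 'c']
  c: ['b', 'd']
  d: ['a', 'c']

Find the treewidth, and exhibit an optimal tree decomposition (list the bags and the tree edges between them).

Every bag has size at most 3, so the width is 3 − 1 = 2 and tw(G) ≤ 2. Since c–b–a–d–c is a cycle in G, G is not acyclic. Forests are exactly the graphs of treewidth ≤ 1, so tw(G) ≥ 2. Hence tw(G) = 2 exactly.

Treewidth 2.
One optimal decomposition is:
Bags: B1 = {a, b, c}  B2 = {a, c, d}
Tree: B1–B2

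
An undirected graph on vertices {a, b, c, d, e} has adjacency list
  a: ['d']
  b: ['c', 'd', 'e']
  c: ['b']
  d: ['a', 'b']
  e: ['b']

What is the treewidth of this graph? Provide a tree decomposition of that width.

Treewidth 1.
One such decomposition:
Bags: B1 = {b, d}  B2 = {b, e}  B3 = {b, c}  B4 = {a, d}
Tree: B1–B2, B1–B3, B1–B4

The largest bag has 2 vertices, giving width 1; this decomposition certifies tw(G) ≤ 1. Any graph with an edge has treewidth ≥ 1, and G has the edge b–d. Hence tw(G) = 1 exactly.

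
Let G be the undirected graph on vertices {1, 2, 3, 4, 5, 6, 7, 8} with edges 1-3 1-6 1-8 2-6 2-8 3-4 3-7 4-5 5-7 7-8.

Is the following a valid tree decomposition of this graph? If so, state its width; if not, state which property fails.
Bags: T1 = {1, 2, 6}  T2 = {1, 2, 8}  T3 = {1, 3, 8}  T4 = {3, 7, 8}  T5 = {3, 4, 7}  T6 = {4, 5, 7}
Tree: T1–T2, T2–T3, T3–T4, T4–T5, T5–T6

Yes; width 2.

Checking the three conditions: (i) the bags cover all of {1, 2, 3, 4, 5, 6, 7, 8}; (ii) for each edge, some bag contains both endpoints; (iii) the bags containing any fixed vertex form a subtree. All hold, so the decomposition is valid with width 3 − 1 = 2.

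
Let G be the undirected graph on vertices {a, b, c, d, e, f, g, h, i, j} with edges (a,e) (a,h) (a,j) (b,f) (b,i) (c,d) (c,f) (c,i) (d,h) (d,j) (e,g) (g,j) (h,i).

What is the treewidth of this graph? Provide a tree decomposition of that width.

The largest bag has 3 vertices, giving width 2; this decomposition certifies tw(G) ≤ 2. The edges e–g–j–a–e form a cycle, so G is not a tree and its treewidth is at least 2. Hence tw(G) = 2 exactly.

Treewidth 2.
Bags: B1 = {a, e, g}  B2 = {a, g, j}  B3 = {a, h, j}  B4 = {d, h, j}  B5 = {d, h, i}  B6 = {c, d, i}  B7 = {b, c, i}  B8 = {b, c, f}
Tree: B1–B2, B2–B3, B3–B4, B4–B5, B5–B6, B6–B7, B7–B8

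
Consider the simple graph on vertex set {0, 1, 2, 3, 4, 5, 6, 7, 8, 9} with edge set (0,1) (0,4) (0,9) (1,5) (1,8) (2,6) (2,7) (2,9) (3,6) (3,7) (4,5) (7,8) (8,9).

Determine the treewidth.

2

A width-2 tree decomposition is:
Bags: B1 = {3, 6, 7}  B2 = {2, 6, 7}  B3 = {2, 7, 8}  B4 = {2, 8, 9}  B5 = {1, 8, 9}  B6 = {0, 1, 9}  B7 = {0, 1, 5}  B8 = {0, 4, 5}
Tree: B1–B2, B2–B3, B3–B4, B4–B5, B5–B6, B6–B7, B7–B8
Every bag has size at most 3, so the width is 3 − 1 = 2 and tw(G) ≤ 2. For the lower bound, G contains the cycle 3–6–2–7–3, so G is not a forest; only forests have treewidth ≤ 1, hence tw(G) ≥ 2. The upper and lower bounds meet at 2, so that is the treewidth.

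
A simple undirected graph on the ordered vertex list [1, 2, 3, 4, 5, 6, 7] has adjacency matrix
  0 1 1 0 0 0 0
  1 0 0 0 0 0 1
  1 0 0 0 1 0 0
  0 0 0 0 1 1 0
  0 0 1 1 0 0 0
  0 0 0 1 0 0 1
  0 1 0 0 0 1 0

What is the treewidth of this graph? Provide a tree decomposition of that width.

Treewidth 2.
Bags: B1 = {4, 6, 7}  B2 = {2, 4, 7}  B3 = {1, 2, 4}  B4 = {1, 3, 4}  B5 = {3, 4, 5}
Tree: B1–B2, B2–B3, B3–B4, B4–B5

Each bag holds 3 vertices, so the decomposition has width 2, which upper-bounds the treewidth. The edges 4–6–7–2–1–3–5–4 form a cycle, so G is not a tree and its treewidth is at least 2. Hence tw(G) = 2 exactly.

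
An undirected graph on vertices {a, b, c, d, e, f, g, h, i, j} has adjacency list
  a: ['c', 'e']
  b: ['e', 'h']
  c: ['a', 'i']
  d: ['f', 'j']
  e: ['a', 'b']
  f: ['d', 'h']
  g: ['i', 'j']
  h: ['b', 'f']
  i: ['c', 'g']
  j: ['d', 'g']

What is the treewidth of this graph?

A width-2 tree decomposition is:
Bags: B1 = {d, f, j}  B2 = {f, h, j}  B3 = {b, h, j}  B4 = {b, e, j}  B5 = {a, e, j}  B6 = {a, c, j}  B7 = {c, i, j}  B8 = {g, i, j}
Tree: B1–B2, B2–B3, B3–B4, B4–B5, B5–B6, B6–B7, B7–B8
The largest bag has 3 vertices, giving width 2; this decomposition certifies tw(G) ≤ 2. Since j–d–f–h–b–e–a–c–i–g–j is a cycle in G, G is not acyclic. Forests are exactly the graphs of treewidth ≤ 1, so tw(G) ≥ 2. The upper and lower bounds meet at 2, so that is the treewidth.

2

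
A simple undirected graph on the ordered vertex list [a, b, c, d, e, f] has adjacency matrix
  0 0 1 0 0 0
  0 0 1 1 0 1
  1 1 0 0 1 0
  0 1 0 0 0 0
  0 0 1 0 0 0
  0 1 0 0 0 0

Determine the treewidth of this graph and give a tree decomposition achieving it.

Treewidth 1.
One optimal decomposition is:
Bags: B1 = {a, c}  B2 = {b, c}  B3 = {b, f}  B4 = {c, e}  B5 = {b, d}
Tree: B1–B2, B2–B3, B1–B4, B3–B5

Each bag holds 2 vertices, so the decomposition has width 1, which upper-bounds the treewidth. Any graph with an edge has treewidth ≥ 1, and G has the edge c–a. The upper and lower bounds meet at 1, so that is the treewidth.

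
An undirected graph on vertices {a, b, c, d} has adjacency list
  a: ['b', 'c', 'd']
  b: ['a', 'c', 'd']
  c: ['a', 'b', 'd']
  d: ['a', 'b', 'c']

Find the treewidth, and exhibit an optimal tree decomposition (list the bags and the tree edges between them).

With just one bag of size 4, the width is 4 − 1 = 3, so tw(G) ≤ 3. On the other hand G contains the 4-clique {a, b, c, d}. A clique must lie in a single bag of any decomposition, so no decomposition can have width below 3. The upper and lower bounds meet at 3, so that is the treewidth.

Treewidth 3.
Bags: B1 = {a, b, c, d}
Tree: (single bag)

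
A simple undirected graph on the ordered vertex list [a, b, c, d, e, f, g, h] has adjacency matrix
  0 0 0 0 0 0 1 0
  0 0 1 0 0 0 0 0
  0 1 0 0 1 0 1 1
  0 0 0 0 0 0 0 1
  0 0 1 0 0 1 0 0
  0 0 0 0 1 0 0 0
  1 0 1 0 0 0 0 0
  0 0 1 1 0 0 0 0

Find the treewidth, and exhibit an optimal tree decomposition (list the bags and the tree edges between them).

Every bag has size at most 2, so the width is 2 − 1 = 1 and tw(G) ≤ 1. Any graph with an edge has treewidth ≥ 1, and G has the edge e–c. Combining the bounds, tw(G) = 1.

Treewidth 1.
One such decomposition:
Bags: B1 = {c, e}  B2 = {e, f}  B3 = {c, g}  B4 = {c, h}  B5 = {d, h}  B6 = {a, g}  B7 = {b, c}
Tree: B1–B2, B1–B3, B3–B4, B4–B5, B3–B6, B1–B7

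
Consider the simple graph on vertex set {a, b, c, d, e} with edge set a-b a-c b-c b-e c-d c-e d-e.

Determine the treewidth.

A width-2 tree decomposition is:
Bags: B1 = {a, b, c}  B2 = {b, c, e}  B3 = {c, d, e}
Tree: B1–B2, B2–B3
The largest bag has 3 vertices, giving width 2; this decomposition certifies tw(G) ≤ 2. For the lower bound, the 3 vertices {c, d, e} are pairwise adjacent, and any tree decomposition puts a clique entirely inside one bag — forcing width ≥ 2. Combining the bounds, tw(G) = 2.

2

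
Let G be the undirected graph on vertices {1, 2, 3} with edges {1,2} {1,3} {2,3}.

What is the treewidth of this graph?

2

A width-2 tree decomposition is:
Bags: B1 = {1, 2, 3}
Tree: (single bag)
A single bag containing all 3 vertices is trivially a valid decomposition of width 2. Conversely, {1, 2, 3} is a clique of size 3, and the vertices of any clique must share a bag in every tree decomposition; so some bag has ≥ 3 vertices and tw(G) ≥ 2. Therefore the treewidth is 2.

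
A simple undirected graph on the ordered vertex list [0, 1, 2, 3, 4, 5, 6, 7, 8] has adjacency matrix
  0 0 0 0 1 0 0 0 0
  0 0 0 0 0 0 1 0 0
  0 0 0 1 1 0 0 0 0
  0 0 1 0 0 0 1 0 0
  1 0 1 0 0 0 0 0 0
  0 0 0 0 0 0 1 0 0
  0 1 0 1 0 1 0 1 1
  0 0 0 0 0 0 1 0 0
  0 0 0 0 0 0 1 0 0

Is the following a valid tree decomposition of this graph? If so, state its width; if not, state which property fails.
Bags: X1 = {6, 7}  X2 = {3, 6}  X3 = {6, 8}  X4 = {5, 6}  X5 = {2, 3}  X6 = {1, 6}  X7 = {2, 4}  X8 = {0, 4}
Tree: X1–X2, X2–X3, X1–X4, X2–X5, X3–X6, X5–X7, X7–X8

Checking the three conditions: (i) the bags cover all of {0, 1, 2, 3, 4, 5, 6, 7, 8}; (ii) for each edge, some bag contains both endpoints; (iii) the bags containing any fixed vertex form a subtree. All hold, so the decomposition is valid with width 2 − 1 = 1.

Yes; width 1.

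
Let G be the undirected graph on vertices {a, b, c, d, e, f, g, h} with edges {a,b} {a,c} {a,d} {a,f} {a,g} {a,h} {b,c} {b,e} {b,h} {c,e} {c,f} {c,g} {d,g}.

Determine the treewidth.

A width-2 tree decomposition is:
Bags: B1 = {b, c, e}  B2 = {a, b, c}  B3 = {a, c, f}  B4 = {a, c, g}  B5 = {a, b, h}  B6 = {a, d, g}
Tree: B1–B2, B2–B3, B2–B4, B2–B5, B4–B6
The largest bag has 3 vertices, giving width 2; this decomposition certifies tw(G) ≤ 2. For the lower bound, the 3 vertices {b, c, e} are pairwise adjacent, and any tree decomposition puts a clique entirely inside one bag — forcing width ≥ 2. Combining the bounds, tw(G) = 2.

2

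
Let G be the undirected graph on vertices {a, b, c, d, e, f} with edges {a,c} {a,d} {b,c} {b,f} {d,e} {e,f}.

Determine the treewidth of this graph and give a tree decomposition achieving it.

The largest bag has 3 vertices, giving width 2; this decomposition certifies tw(G) ≤ 2. The edges a–c–b–f–e–d–a form a cycle, so G is not a tree and its treewidth is at least 2. Hence tw(G) = 2 exactly.

Treewidth 2.
One optimal decomposition is:
Bags: B1 = {a, b, c}  B2 = {a, b, f}  B3 = {a, e, f}  B4 = {a, d, e}
Tree: B1–B2, B2–B3, B3–B4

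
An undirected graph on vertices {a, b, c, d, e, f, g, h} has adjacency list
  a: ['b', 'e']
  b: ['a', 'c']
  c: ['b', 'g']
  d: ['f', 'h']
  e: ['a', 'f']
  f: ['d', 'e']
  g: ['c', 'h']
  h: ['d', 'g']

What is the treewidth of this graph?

A width-2 tree decomposition is:
Bags: B1 = {c, g, h}  B2 = {b, c, h}  B3 = {a, b, h}  B4 = {a, e, h}  B5 = {e, f, h}  B6 = {d, f, h}
Tree: B1–B2, B2–B3, B3–B4, B4–B5, B5–B6
The largest bag has 3 vertices, giving width 2; this decomposition certifies tw(G) ≤ 2. For the lower bound, G contains the cycle h–g–c–b–a–e–f–d–h, so G is not a forest; only forests have treewidth ≤ 1, hence tw(G) ≥ 2. Therefore the treewidth is 2.

2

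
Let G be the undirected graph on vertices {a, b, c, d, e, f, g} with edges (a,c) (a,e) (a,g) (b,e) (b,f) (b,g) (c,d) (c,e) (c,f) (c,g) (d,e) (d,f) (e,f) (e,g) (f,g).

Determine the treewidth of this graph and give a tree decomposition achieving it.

The largest bag has 4 vertices, giving width 3; this decomposition certifies tw(G) ≤ 3. On the other hand G contains the 4-clique {a, c, e, g}. A clique must lie in a single bag of any decomposition, so no decomposition can have width below 3. The upper and lower bounds meet at 3, so that is the treewidth.

Treewidth 3.
Bags: B1 = {c, e, f, g}  B2 = {a, c, e, g}  B3 = {b, e, f, g}  B4 = {c, d, e, f}
Tree: B1–B2, B1–B3, B1–B4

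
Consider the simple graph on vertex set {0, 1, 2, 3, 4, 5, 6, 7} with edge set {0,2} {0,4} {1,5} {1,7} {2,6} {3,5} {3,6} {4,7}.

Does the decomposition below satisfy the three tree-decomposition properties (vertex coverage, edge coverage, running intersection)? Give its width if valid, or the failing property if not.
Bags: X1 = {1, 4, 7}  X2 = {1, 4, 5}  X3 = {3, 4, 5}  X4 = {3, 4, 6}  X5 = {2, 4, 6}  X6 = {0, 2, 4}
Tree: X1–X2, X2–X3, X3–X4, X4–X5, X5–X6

Checking the three conditions: (i) the bags cover all of {0, 1, 2, 3, 4, 5, 6, 7}; (ii) for each edge, some bag contains both endpoints; (iii) the bags containing any fixed vertex form a subtree. All hold, so the decomposition is valid with width 3 − 1 = 2.

Yes; width 2.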